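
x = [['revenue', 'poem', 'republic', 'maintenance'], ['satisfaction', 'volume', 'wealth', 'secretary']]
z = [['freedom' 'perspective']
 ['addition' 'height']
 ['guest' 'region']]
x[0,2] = 'republic'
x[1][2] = 'wealth'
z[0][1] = 'perspective'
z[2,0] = 'guest'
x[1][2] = 'wealth'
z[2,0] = 'guest'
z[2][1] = 'region'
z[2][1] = 'region'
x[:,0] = ['revenue', 'satisfaction']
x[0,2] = 'republic'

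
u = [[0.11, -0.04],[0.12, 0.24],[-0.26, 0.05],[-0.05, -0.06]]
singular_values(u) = [0.32, 0.24]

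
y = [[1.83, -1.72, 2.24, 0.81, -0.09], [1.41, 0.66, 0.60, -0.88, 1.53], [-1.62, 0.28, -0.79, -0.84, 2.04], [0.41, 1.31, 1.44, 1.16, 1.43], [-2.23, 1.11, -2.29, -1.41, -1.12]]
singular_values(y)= [5.54, 3.36, 1.83, 1.62, 0.47]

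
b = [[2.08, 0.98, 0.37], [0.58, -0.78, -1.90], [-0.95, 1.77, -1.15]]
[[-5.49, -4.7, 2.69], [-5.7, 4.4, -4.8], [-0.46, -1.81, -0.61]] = b @ [[-2.88, -0.82, 0.34], [-0.34, -2.47, 1.22], [2.26, -1.55, 2.13]]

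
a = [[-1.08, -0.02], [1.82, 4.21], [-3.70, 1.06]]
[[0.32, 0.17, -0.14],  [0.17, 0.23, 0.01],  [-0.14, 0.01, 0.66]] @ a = [[0.48, 0.56], [0.20, 0.98], [-2.27, 0.74]]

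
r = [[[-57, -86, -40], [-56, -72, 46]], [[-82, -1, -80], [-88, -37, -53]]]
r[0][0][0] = -57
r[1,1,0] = -88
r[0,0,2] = -40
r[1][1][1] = -37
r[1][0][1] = -1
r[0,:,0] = [-57, -56]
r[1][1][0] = -88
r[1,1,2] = -53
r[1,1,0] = -88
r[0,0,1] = -86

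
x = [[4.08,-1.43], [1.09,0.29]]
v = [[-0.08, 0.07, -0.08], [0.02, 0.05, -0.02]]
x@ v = [[-0.36, 0.21, -0.30], [-0.08, 0.09, -0.09]]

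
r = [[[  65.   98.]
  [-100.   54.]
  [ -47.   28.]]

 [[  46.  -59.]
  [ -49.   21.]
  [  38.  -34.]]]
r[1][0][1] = -59.0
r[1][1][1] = 21.0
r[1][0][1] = -59.0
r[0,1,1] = 54.0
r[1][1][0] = -49.0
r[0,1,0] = -100.0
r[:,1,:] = [[-100.0, 54.0], [-49.0, 21.0]]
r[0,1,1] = 54.0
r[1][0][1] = -59.0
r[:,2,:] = [[-47.0, 28.0], [38.0, -34.0]]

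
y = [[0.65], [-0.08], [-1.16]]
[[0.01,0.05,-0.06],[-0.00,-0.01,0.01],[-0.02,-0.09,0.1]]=y@[[0.02, 0.08, -0.09]]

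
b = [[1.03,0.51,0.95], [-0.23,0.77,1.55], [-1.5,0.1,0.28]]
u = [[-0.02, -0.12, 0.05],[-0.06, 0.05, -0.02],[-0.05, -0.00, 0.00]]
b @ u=[[-0.10, -0.10, 0.04], [-0.12, 0.07, -0.03], [0.01, 0.18, -0.08]]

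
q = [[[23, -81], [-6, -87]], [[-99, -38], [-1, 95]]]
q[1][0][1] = -38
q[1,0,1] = -38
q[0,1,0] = -6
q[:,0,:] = [[23, -81], [-99, -38]]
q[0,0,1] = -81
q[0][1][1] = -87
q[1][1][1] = 95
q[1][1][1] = 95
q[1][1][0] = -1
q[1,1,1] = 95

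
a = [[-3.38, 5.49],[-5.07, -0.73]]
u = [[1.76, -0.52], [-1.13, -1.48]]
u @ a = [[-3.31, 10.04], [11.32, -5.12]]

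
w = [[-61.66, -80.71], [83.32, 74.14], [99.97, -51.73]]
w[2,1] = -51.73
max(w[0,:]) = -61.66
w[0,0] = -61.66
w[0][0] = -61.66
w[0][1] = -80.71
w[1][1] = 74.14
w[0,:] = [-61.66, -80.71]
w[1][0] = 83.32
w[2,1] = -51.73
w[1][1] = 74.14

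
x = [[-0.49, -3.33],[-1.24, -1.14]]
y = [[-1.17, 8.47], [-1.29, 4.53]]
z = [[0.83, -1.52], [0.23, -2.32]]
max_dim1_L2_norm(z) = 2.33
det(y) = 5.63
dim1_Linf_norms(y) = [8.47, 4.53]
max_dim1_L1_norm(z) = 2.55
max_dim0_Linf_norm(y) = 8.47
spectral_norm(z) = 2.85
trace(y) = 3.36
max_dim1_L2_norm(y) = 8.55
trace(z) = -1.49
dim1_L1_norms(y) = [9.64, 5.82]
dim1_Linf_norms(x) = [3.33, 1.24]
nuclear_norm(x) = 4.62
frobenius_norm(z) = 2.90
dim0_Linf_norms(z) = [0.83, 2.32]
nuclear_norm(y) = 10.32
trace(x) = -1.63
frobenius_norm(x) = 3.76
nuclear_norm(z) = 3.40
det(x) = -3.57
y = x @ z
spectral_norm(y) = 9.74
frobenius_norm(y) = 9.76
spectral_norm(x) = 3.63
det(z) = -1.58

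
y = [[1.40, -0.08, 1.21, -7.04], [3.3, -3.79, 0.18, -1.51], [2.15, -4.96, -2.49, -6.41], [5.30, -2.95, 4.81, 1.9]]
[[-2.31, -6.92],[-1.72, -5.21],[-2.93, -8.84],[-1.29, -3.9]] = y@[[-0.16, -0.48], [0.20, 0.61], [-0.08, -0.24], [0.28, 0.84]]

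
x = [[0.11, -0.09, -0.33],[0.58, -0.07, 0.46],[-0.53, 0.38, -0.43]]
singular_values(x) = [1.06, 0.36, 0.2]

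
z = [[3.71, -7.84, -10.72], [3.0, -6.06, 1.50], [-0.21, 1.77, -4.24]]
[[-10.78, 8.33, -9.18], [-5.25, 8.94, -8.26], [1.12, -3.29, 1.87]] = z@ [[1.09, 0.41, -1.39], [1.48, -1.21, 0.65], [0.30, 0.25, -0.10]]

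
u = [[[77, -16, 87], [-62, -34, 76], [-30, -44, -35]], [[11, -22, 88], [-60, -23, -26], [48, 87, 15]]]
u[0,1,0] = -62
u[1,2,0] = 48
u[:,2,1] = [-44, 87]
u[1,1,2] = -26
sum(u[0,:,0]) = -15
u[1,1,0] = -60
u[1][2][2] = 15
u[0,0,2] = 87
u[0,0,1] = -16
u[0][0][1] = -16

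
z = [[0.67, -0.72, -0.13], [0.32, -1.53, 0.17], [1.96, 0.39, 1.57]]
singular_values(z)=[2.58, 1.76, 0.43]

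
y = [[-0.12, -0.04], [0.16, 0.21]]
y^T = [[-0.12, 0.16], [-0.04, 0.21]]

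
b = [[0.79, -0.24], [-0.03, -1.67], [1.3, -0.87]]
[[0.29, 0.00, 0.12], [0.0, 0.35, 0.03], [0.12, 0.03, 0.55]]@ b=[[0.39, -0.17],[0.03, -0.61],[0.81, -0.56]]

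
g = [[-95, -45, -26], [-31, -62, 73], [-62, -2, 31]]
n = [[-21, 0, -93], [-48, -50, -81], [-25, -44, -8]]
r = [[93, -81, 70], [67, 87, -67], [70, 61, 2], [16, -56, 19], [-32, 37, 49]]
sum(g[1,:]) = -20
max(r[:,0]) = 93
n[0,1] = 0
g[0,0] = -95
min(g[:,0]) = -95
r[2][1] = 61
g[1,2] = 73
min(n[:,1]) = -50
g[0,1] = -45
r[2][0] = 70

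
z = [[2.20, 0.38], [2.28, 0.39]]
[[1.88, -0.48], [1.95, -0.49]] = z @ [[0.96, -0.05],[-0.61, -0.97]]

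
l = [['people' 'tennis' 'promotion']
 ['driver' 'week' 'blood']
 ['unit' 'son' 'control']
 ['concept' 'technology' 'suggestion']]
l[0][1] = 'tennis'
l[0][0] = 'people'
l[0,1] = 'tennis'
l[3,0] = 'concept'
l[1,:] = ['driver', 'week', 'blood']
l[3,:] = ['concept', 'technology', 'suggestion']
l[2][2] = 'control'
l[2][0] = 'unit'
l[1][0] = 'driver'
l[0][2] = 'promotion'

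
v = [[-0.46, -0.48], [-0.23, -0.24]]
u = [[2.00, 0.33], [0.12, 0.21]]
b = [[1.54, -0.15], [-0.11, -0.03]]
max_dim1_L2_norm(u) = 2.03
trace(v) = -0.70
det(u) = 0.38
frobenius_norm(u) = 2.04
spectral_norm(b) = 1.55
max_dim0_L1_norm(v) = 0.72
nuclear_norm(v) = 0.74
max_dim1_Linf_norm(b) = 1.54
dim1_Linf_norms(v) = [0.48, 0.24]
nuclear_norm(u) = 2.22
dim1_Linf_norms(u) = [2.0, 0.21]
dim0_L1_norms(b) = [1.65, 0.18]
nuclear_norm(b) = 1.59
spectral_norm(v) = 0.74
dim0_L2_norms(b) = [1.54, 0.15]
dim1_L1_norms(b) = [1.69, 0.14]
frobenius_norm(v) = 0.74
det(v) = 0.00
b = v + u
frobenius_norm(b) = 1.55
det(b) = -0.06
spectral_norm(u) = 2.03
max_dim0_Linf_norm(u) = 2.0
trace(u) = 2.21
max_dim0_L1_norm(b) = 1.65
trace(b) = 1.51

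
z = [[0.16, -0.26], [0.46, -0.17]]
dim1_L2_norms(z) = [0.31, 0.49]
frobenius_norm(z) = 0.58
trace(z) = -0.01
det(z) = 0.09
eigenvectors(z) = [[(0.29+0.53j), 0.29-0.53j], [0.80+0.00j, (0.8-0j)]]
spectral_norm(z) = 0.55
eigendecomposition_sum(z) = [[(0.08+0.15j), -0.13-0.00j], [0.23+0.00j, -0.08+0.15j]] + [[0.08-0.15j, -0.13+0.00j],  [0.23-0.00j, -0.08-0.15j]]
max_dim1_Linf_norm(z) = 0.46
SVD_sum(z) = [[0.23, -0.13], [0.42, -0.24]] + [[-0.07, -0.13], [0.04, 0.07]]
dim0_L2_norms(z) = [0.49, 0.31]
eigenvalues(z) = [(-0.01+0.3j), (-0.01-0.3j)]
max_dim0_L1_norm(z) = 0.62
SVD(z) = [[-0.48,-0.87],[-0.87,0.48]] @ diag([0.5529725343636412, 0.16709690673214644]) @ [[-0.87, 0.50], [0.50, 0.87]]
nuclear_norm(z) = 0.72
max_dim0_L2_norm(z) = 0.49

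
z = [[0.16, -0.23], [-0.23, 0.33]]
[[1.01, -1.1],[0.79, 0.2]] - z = [[0.85, -0.87],[1.02, -0.13]]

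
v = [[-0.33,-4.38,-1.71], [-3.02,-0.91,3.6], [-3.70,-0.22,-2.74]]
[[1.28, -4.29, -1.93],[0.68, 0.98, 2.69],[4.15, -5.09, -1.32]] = v@[[-0.77, 0.64, -0.15], [-0.05, 0.56, 0.19], [-0.47, 0.95, 0.67]]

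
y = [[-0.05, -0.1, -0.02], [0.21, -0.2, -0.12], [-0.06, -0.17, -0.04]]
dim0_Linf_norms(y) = [0.21, 0.2, 0.12]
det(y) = 0.00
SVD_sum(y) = [[0.03, -0.05, -0.02], [0.15, -0.24, -0.12], [0.06, -0.09, -0.05]] + [[-0.08, -0.05, 0.0], [0.06, 0.04, -0.00], [-0.12, -0.08, 0.01]] + [[-0.00, 0.00, -0.0], [-0.0, 0.0, -0.0], [0.00, -0.0, 0.0]]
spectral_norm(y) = 0.33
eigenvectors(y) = [[-0.24, 0.54, 0.46], [0.30, 0.14, 0.47], [-0.92, 0.83, 0.75]]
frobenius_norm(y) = 0.38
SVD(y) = [[0.19,  -0.51,  -0.84], [0.91,  0.40,  -0.04], [0.36,  -0.76,  0.54]] @ diag([0.33357301858789234, 0.18501078295313508, 0.0002268506769612718]) @ [[0.48, -0.79, -0.38],[0.84, 0.54, -0.04],[0.24, -0.3, 0.92]]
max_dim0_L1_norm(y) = 0.47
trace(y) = -0.29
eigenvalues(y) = [0.0, -0.11, -0.18]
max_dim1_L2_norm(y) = 0.31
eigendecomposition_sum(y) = [[-0.00, -0.0, 0.00], [0.00, 0.00, -0.00], [-0.0, -0.00, 0.00]] + [[-0.34, 0.13, 0.13], [-0.09, 0.03, 0.03], [-0.53, 0.20, 0.20]] + [[0.29, -0.23, -0.15], [0.30, -0.23, -0.15], [0.47, -0.37, -0.24]]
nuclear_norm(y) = 0.52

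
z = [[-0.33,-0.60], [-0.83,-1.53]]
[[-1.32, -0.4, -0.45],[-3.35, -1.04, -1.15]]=z@[[0.92, -1.27, -0.37], [1.69, 1.37, 0.95]]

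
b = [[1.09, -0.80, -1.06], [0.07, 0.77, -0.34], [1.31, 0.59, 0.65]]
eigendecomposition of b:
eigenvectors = [[0.04+0.63j,0.04-0.63j,(0.46+0j)], [0.04+0.20j,0.04-0.20j,(-0.69+0j)], [(0.75+0j),(0.75-0j),0.56+0.00j]]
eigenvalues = [(0.76+1.27j), (0.76-1.27j), (1+0j)]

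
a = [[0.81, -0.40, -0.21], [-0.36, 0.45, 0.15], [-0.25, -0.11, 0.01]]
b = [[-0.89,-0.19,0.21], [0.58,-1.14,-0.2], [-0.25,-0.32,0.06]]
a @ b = [[-0.90, 0.37, 0.24], [0.54, -0.49, -0.16], [0.16, 0.17, -0.03]]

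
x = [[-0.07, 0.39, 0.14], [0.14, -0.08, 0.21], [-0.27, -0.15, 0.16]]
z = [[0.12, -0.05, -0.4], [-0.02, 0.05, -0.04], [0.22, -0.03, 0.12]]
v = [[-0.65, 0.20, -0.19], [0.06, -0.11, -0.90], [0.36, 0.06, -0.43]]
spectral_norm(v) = 1.02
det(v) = -0.13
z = x @ v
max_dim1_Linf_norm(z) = 0.4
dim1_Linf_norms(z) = [0.4, 0.05, 0.22]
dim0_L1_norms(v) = [1.07, 0.37, 1.52]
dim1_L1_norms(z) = [0.57, 0.11, 0.37]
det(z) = 0.01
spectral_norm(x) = 0.43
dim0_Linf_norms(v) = [0.65, 0.2, 0.9]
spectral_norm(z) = 0.43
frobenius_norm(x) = 0.61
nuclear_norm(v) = 1.95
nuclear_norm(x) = 1.03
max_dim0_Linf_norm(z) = 0.4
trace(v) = -1.19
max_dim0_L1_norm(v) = 1.52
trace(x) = 0.01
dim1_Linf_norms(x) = [0.39, 0.21, 0.27]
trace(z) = 0.29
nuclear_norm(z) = 0.72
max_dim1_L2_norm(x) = 0.42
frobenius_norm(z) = 0.50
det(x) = -0.04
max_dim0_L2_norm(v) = 1.02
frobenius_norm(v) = 1.28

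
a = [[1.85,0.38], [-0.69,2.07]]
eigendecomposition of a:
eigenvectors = [[-0.13+0.58j, (-0.13-0.58j)], [-0.80+0.00j, -0.80-0.00j]]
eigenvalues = [(1.96+0.5j), (1.96-0.5j)]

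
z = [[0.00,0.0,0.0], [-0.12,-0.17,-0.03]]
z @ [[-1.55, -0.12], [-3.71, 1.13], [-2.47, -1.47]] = [[0.0, 0.00], [0.89, -0.13]]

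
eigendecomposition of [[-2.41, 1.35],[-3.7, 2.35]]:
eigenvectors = [[-0.65, -0.39], [-0.76, -0.92]]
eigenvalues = [-0.85, 0.79]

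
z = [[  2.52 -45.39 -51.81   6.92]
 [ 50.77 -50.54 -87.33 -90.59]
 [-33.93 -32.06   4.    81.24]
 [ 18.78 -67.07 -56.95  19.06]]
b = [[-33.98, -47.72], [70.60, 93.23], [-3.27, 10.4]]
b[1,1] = 93.23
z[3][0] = 18.78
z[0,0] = 2.52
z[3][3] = 19.06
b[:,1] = [-47.72, 93.23, 10.4]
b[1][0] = 70.6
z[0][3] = 6.92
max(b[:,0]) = 70.6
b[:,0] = [-33.98, 70.6, -3.27]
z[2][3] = 81.24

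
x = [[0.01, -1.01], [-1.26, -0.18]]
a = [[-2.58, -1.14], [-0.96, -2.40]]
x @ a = [[0.94, 2.41], [3.42, 1.87]]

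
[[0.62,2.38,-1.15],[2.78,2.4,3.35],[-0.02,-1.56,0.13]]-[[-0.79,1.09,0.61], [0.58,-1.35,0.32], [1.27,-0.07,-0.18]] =[[1.41, 1.29, -1.76], [2.20, 3.75, 3.03], [-1.29, -1.49, 0.31]]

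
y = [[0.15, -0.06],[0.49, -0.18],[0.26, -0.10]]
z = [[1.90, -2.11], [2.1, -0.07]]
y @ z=[[0.16, -0.31], [0.55, -1.02], [0.28, -0.54]]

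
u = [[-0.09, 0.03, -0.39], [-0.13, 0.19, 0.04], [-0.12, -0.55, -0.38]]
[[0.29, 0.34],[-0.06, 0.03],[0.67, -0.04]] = u@[[-0.68,0.38], [-0.63,0.61], [-0.64,-0.91]]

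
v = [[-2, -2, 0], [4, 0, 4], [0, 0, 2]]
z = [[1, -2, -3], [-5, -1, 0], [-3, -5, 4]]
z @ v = [[-10, -2, -14], [6, 10, -4], [-14, 6, -12]]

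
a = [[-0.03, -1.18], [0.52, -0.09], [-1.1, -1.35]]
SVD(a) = [[-0.52, -0.7], [0.09, -0.62], [-0.85, 0.36]] @ diag([2.015896389960798, 0.8002885385553279]) @ [[0.5, 0.87], [-0.87, 0.5]]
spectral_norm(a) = 2.02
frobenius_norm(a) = 2.17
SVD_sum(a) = [[-0.52, -0.90], [0.09, 0.16], [-0.85, -1.49]] + [[0.49, -0.28], [0.43, -0.25], [-0.25, 0.14]]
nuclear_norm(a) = 2.82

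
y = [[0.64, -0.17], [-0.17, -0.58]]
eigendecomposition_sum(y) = [[0.65,-0.09],[-0.09,0.01]] + [[-0.01,-0.08], [-0.08,-0.59]]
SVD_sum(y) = [[0.65,-0.09], [-0.09,0.01]] + [[-0.01,-0.08], [-0.08,-0.59]]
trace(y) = 0.06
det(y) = -0.40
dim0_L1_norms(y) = [0.81, 0.75]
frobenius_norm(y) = 0.90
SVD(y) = [[-0.99, 0.14],[0.14, 0.99]] @ diag([0.6632456079595026, 0.6032456079595024]) @ [[-0.99, 0.14], [-0.14, -0.99]]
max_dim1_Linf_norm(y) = 0.64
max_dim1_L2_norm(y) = 0.66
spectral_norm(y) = 0.66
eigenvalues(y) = [0.66, -0.6]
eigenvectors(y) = [[0.99,0.14],[-0.14,0.99]]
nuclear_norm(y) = 1.27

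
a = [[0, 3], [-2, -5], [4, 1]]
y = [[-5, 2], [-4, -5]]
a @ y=[[-12, -15], [30, 21], [-24, 3]]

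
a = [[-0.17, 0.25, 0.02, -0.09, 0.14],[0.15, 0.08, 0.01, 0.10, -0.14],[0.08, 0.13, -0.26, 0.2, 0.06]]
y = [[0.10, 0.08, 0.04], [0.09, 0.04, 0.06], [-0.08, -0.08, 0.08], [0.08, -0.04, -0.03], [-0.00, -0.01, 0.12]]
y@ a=[[-0.00, 0.04, -0.01, 0.01, 0.01], [-0.0, 0.03, -0.01, 0.01, 0.01], [0.01, -0.02, -0.02, 0.02, 0.00], [-0.02, 0.01, 0.01, -0.02, 0.02], [0.01, 0.01, -0.03, 0.02, 0.01]]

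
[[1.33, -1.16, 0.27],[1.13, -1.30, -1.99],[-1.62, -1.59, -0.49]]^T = [[1.33,1.13,-1.62], [-1.16,-1.3,-1.59], [0.27,-1.99,-0.49]]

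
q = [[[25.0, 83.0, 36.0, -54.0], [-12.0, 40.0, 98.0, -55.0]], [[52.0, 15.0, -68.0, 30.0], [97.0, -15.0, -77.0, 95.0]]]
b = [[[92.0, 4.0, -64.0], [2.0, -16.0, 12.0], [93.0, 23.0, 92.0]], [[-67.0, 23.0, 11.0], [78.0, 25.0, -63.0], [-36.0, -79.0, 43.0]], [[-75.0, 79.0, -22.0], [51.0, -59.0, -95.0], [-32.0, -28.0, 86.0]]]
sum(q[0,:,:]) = 161.0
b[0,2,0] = 93.0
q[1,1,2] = -77.0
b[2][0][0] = -75.0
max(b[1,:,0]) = 78.0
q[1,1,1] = -15.0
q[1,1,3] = 95.0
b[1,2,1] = -79.0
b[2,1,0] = 51.0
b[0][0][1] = 4.0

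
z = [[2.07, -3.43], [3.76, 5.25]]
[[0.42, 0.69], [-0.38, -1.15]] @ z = [[3.46,2.18], [-5.11,-4.73]]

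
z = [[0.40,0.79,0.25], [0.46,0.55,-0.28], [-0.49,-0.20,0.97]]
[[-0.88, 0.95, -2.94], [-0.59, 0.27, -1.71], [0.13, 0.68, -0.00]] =z @ [[-2.09, 1.06, 0.60],  [0.22, 0.26, -3.87],  [-0.88, 1.29, -0.5]]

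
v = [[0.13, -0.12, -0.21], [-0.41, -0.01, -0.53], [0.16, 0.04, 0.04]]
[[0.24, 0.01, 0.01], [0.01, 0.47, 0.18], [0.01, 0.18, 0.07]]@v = [[0.03,-0.03,-0.06], [-0.16,0.0,-0.24], [-0.06,-0.0,-0.09]]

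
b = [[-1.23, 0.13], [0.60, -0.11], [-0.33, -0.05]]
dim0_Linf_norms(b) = [1.23, 0.13]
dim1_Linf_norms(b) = [1.23, 0.6, 0.33]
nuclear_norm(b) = 1.51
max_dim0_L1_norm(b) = 2.16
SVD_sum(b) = [[-1.23, 0.13], [0.60, -0.06], [-0.32, 0.03]] + [[-0.0, -0.0], [-0.00, -0.05], [-0.01, -0.08]]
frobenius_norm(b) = 1.42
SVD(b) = [[-0.87, -0.01],[0.43, -0.48],[-0.23, -0.88]] @ diag([1.4156374916482717, 0.09628339545212039]) @ [[0.99, -0.11],  [0.11, 0.99]]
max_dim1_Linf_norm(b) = 1.23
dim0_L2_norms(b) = [1.41, 0.18]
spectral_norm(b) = 1.42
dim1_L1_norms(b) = [1.36, 0.71, 0.38]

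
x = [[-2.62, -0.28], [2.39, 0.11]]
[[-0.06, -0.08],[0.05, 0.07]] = x@[[0.02, 0.03], [0.01, 0.01]]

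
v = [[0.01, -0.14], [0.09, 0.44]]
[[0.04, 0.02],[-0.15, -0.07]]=v@ [[-0.1, -0.04],[-0.32, -0.14]]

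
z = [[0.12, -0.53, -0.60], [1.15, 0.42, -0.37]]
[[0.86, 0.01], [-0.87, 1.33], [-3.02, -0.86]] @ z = [[0.11, -0.45, -0.52], [1.43, 1.02, 0.03], [-1.35, 1.24, 2.13]]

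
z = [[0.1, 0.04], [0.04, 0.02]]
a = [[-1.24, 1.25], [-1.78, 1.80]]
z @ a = [[-0.20, 0.2], [-0.09, 0.09]]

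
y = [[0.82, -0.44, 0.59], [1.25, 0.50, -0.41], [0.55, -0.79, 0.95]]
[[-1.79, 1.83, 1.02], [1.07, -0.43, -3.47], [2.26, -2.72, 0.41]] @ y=[[1.38,0.9,-0.84], [-1.57,2.06,-2.49], [-1.32,-2.68,2.84]]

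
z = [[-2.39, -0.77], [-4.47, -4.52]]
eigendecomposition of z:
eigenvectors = [[0.58, 0.23], [-0.81, 0.97]]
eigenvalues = [-1.32, -5.59]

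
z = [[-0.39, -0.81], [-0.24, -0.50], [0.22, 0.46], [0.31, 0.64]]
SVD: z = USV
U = [[-0.66, -0.03], [-0.4, -0.32], [0.37, 0.61], [0.52, -0.72]]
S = [1.37, 0.0]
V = [[0.43,0.9],[-0.9,0.43]]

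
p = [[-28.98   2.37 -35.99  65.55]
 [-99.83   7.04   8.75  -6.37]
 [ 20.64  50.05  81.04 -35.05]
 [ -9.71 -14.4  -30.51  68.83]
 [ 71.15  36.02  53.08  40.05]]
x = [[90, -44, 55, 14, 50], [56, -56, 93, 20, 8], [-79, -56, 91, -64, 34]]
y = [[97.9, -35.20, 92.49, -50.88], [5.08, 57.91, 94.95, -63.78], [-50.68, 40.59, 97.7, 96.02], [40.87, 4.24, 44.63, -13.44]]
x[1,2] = 93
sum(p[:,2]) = 76.37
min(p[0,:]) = -35.99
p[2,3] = -35.05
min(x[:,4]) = 8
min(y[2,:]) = -50.68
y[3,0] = 40.87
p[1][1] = 7.04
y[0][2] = 92.49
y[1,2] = 94.95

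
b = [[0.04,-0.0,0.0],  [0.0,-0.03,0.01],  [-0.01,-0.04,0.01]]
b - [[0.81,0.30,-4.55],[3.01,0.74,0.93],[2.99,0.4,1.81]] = [[-0.77, -0.3, 4.55],[-3.01, -0.77, -0.92],[-3.00, -0.44, -1.80]]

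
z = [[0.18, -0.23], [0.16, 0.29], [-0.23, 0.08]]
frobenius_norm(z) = 0.50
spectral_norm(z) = 0.38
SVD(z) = [[0.72, 0.28],[-0.57, 0.76],[-0.40, -0.58]] @ diag([0.3849835683796123, 0.3257109947141797]) @ [[0.34,-0.94], [0.94,0.34]]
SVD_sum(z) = [[0.09, -0.26], [-0.07, 0.21], [-0.05, 0.14]] + [[0.09,0.03], [0.23,0.08], [-0.18,-0.06]]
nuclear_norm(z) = 0.71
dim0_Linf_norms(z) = [0.23, 0.29]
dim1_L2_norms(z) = [0.29, 0.33, 0.24]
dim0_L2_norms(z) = [0.33, 0.38]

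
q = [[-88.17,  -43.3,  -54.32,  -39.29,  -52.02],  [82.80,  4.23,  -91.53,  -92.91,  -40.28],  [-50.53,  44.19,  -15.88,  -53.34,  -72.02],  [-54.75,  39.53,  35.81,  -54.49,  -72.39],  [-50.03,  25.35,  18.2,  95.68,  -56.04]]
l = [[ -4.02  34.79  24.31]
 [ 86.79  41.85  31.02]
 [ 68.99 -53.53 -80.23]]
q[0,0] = -88.17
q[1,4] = -40.28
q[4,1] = 25.35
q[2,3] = -53.34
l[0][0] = -4.02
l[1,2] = 31.02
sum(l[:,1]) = 23.11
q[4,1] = 25.35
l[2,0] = 68.99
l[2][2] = -80.23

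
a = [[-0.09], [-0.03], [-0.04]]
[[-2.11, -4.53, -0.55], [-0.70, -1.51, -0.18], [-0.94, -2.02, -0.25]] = a@ [[23.45, 50.38, 6.13]]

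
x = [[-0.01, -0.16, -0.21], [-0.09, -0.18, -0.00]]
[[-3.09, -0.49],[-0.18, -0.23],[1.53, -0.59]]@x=[[0.08, 0.58, 0.65], [0.02, 0.07, 0.04], [0.04, -0.14, -0.32]]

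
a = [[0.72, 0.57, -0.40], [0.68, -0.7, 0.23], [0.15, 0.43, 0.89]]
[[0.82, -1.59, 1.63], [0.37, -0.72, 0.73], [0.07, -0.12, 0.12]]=a @ [[0.85,-1.65,1.68], [0.24,-0.46,0.47], [-0.18,0.36,-0.37]]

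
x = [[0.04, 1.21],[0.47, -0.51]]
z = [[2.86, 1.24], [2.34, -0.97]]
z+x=[[2.9,2.45], [2.81,-1.48]]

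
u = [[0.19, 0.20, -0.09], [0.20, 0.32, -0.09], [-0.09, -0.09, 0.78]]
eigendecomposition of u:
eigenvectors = [[-0.81, 0.54, -0.21], [0.58, 0.77, -0.25], [-0.03, 0.33, 0.94]]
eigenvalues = [0.04, 0.42, 0.82]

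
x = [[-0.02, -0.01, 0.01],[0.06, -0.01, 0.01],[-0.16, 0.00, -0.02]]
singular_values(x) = [0.17, 0.02, 0.01]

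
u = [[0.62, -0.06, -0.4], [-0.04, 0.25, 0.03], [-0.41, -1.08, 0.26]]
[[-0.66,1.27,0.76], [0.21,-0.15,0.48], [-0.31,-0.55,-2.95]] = u @ [[0.07,1.82,0.48], [0.66,-0.26,2.19], [1.66,-0.31,-1.48]]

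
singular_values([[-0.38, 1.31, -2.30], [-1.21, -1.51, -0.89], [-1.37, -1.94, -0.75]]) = [3.27, 2.68, 0.0]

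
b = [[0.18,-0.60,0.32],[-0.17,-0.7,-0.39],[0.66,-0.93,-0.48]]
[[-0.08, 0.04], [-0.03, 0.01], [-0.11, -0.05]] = b @ [[-0.08, -0.08], [0.08, -0.05], [-0.04, 0.09]]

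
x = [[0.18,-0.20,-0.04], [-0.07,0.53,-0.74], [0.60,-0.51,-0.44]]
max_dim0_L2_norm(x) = 0.86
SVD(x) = [[-0.29, 0.02, -0.96], [0.28, -0.95, -0.11], [-0.91, -0.3, 0.27]] @ diag([0.9388725675681968, 0.9162970268985089, 0.004249748798961711]) @ [[-0.66, 0.72, 0.22], [-0.12, -0.39, 0.91], [-0.74, -0.58, -0.34]]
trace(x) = 0.27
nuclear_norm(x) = 1.86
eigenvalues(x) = [-0.64, 0.01, 0.91]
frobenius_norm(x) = 1.31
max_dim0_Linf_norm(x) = 0.74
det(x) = -0.00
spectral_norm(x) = 0.94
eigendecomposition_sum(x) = [[0.09, -0.04, -0.12],[0.27, -0.12, -0.39],[0.43, -0.19, -0.61]] + [[0.01, 0.0, -0.0], [0.01, 0.0, -0.00], [0.00, 0.0, -0.0]] + [[0.09, -0.16, 0.09],  [-0.35, 0.65, -0.35],  [0.17, -0.32, 0.17]]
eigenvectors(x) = [[-0.17, 0.74, -0.22], [-0.53, 0.58, 0.88], [-0.83, 0.34, -0.43]]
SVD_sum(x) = [[0.18, -0.19, -0.06], [-0.17, 0.19, 0.06], [0.57, -0.62, -0.19]] + [[-0.00, -0.01, 0.02], [0.10, 0.34, -0.8], [0.03, 0.11, -0.25]] + [[0.00, 0.00, 0.0], [0.0, 0.00, 0.00], [-0.00, -0.0, -0.00]]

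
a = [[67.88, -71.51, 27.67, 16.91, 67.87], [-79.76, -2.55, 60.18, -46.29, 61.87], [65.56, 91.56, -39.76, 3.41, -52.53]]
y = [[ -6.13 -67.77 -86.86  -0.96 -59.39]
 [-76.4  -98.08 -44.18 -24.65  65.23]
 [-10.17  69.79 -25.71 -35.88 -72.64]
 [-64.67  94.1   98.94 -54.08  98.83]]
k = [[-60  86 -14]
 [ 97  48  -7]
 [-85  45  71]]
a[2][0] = 65.56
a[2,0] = 65.56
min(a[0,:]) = -71.51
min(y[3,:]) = -64.67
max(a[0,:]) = 67.88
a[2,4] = -52.53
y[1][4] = 65.23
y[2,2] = -25.71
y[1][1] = -98.08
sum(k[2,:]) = 31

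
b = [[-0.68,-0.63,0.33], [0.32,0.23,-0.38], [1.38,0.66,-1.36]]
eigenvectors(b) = [[0.20,-0.44,0.67], [-0.25,-0.28,-0.65], [-0.95,-0.85,0.34]]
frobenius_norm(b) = 2.34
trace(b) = -1.81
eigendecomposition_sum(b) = [[-0.40,-0.26,0.29], [0.51,0.33,-0.37], [1.93,1.26,-1.40]] + [[-0.29, -0.29, 0.02],  [-0.18, -0.18, 0.01],  [-0.55, -0.56, 0.03]] + [[0.01, -0.08, 0.02], [-0.01, 0.08, -0.02], [0.00, -0.04, 0.01]]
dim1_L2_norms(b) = [0.98, 0.55, 2.05]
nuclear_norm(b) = 2.77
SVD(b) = [[-0.40, -0.92, -0.05],[0.24, -0.05, -0.97],[0.89, -0.40, 0.24]] @ diag([2.300257467839725, 0.40203086864982907, 0.06845993207881236]) @ [[0.68, 0.39, -0.62], [0.15, 0.76, 0.64], [0.72, -0.53, 0.46]]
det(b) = 0.06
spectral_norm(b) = 2.30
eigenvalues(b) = [-1.47, -0.44, 0.1]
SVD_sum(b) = [[-0.62, -0.35, 0.57],[0.37, 0.21, -0.34],[1.39, 0.79, -1.27]] + [[-0.06, -0.28, -0.23],[-0.00, -0.02, -0.01],[-0.02, -0.12, -0.10]] + [[-0.00, 0.0, -0.0], [-0.05, 0.03, -0.03], [0.01, -0.01, 0.01]]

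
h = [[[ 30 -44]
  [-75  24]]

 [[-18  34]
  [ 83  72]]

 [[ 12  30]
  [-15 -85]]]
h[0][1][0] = -75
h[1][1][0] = 83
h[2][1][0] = -15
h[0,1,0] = -75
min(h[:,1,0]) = -75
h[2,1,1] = -85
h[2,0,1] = 30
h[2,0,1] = 30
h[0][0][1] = -44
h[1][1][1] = 72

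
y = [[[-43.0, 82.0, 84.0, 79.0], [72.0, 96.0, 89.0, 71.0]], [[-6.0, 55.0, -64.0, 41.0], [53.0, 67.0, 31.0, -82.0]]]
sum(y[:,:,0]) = 76.0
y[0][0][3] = 79.0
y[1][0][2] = -64.0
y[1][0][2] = -64.0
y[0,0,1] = 82.0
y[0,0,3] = 79.0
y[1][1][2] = 31.0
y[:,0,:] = [[-43.0, 82.0, 84.0, 79.0], [-6.0, 55.0, -64.0, 41.0]]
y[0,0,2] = 84.0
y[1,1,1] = 67.0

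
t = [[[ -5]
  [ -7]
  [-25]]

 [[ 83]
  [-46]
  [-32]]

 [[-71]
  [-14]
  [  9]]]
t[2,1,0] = -14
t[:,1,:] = [[-7], [-46], [-14]]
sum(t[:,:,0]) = -108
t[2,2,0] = 9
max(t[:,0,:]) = 83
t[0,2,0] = -25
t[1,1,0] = -46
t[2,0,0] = -71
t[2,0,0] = -71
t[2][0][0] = -71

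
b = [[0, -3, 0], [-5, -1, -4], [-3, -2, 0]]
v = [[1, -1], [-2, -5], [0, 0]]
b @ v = [[6, 15], [-3, 10], [1, 13]]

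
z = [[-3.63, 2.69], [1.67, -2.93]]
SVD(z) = [[-0.81, 0.59],[0.59, 0.81]] @ diag([5.527330169563648, 1.1114950277133537]) @ [[0.71,  -0.71],[-0.71,  -0.71]]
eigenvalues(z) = [-5.43, -1.13]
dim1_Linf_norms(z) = [3.63, 2.93]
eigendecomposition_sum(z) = [[-3.16, 3.4], [2.11, -2.27]] + [[-0.47, -0.71], [-0.44, -0.66]]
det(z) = 6.14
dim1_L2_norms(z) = [4.52, 3.37]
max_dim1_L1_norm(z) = 6.32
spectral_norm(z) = 5.53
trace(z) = -6.56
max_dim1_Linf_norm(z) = 3.63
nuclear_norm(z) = 6.64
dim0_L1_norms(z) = [5.3, 5.62]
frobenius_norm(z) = 5.64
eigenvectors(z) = [[-0.83, -0.73], [0.56, -0.68]]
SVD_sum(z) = [[-3.17, 3.15], [2.30, -2.29]] + [[-0.46,  -0.46], [-0.63,  -0.64]]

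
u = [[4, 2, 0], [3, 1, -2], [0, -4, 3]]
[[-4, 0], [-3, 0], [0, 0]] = u@[[-1, 0], [0, 0], [0, 0]]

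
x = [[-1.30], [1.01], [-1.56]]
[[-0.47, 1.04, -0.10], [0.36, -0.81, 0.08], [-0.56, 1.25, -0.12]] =x @ [[0.36,  -0.8,  0.08]]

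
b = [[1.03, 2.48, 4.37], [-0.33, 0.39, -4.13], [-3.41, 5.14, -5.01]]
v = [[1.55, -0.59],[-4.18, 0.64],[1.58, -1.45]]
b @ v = [[-1.87, -5.36],[-8.67, 6.43],[-34.69, 12.57]]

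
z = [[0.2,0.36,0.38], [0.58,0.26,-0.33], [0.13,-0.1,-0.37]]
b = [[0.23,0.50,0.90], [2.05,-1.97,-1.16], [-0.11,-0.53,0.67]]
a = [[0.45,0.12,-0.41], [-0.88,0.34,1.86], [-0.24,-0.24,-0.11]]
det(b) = -2.24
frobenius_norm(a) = 2.20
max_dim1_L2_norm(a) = 2.09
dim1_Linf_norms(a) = [0.45, 1.86, 0.24]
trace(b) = -1.07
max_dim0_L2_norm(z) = 0.63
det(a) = -0.00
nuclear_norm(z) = 1.40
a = b @ z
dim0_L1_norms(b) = [2.39, 3.0, 2.73]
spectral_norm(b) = 3.12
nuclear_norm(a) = 2.62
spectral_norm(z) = 0.76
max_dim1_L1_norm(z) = 1.17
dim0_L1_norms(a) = [1.57, 0.7, 2.38]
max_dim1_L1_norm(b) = 5.18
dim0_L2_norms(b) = [2.07, 2.1, 1.61]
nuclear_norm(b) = 4.85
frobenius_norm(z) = 1.00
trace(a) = 0.68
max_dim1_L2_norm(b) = 3.07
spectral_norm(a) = 2.15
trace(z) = 0.09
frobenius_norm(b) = 3.36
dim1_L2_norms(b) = [1.05, 3.07, 0.86]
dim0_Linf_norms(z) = [0.58, 0.36, 0.38]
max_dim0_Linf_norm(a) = 1.86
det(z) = 0.00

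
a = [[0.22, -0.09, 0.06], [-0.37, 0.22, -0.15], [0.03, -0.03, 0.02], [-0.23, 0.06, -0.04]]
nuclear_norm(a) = 0.64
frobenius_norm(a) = 0.57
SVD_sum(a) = [[0.21,  -0.1,  0.07],[-0.39,  0.19,  -0.13],[0.04,  -0.02,  0.01],[-0.2,  0.1,  -0.07]] + [[0.01, 0.01, -0.01],[0.02, 0.03, -0.02],[-0.01, -0.01, 0.01],[-0.03, -0.04, 0.03]] + [[-0.00, -0.00, -0.00], [-0.00, -0.0, -0.0], [-0.0, -0.00, -0.0], [-0.00, -0.0, -0.00]]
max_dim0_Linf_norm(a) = 0.37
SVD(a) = [[-0.43,-0.28,-0.69], [0.8,-0.53,-0.29], [-0.08,0.21,-0.61], [0.41,0.77,-0.27]] @ diag([0.568249785685725, 0.07274302197642231, 0.0007961293019424921]) @ [[-0.86, 0.43, -0.29], [-0.51, -0.70, 0.49], [0.01, 0.57, 0.82]]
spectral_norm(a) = 0.57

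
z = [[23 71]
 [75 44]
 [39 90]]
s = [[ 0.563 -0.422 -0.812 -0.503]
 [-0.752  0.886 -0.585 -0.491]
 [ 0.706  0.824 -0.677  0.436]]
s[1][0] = -0.752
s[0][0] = 0.563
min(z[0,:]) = 23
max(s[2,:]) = 0.824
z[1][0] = 75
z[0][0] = 23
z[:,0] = [23, 75, 39]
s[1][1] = 0.886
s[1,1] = 0.886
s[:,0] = [0.563, -0.752, 0.706]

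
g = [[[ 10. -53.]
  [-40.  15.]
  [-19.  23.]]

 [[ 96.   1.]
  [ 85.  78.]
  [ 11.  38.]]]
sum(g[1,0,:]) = 97.0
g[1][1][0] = 85.0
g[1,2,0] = 11.0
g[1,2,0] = 11.0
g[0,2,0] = -19.0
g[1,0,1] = 1.0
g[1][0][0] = 96.0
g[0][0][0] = 10.0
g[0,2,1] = 23.0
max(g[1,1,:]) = 85.0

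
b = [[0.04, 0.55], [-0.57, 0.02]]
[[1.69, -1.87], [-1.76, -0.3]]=b @ [[3.18, 0.40], [2.85, -3.43]]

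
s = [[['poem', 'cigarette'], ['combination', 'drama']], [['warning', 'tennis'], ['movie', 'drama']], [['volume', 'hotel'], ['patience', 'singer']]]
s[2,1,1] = 'singer'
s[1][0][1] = 'tennis'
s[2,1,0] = 'patience'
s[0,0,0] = 'poem'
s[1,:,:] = [['warning', 'tennis'], ['movie', 'drama']]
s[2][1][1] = 'singer'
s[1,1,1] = 'drama'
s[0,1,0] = 'combination'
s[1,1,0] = 'movie'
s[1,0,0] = 'warning'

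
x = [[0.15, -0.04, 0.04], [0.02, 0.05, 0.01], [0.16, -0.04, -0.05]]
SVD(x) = [[-0.68, -0.67, -0.31], [-0.03, -0.39, 0.92], [-0.74, 0.63, 0.25]] @ diag([0.22677913714035836, 0.06522537689996707, 0.05212363347016185]) @ [[-0.97, 0.24, 0.04], [-0.11, -0.28, -0.95], [0.22, 0.93, -0.30]]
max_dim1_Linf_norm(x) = 0.16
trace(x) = 0.15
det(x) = -0.00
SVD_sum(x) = [[0.15, -0.04, -0.01], [0.01, -0.00, -0.00], [0.16, -0.04, -0.01]] + [[0.00,0.01,0.04],  [0.00,0.01,0.02],  [-0.0,-0.01,-0.04]] + [[-0.00, -0.01, 0.00], [0.01, 0.04, -0.01], [0.00, 0.01, -0.0]]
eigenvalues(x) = [0.17, -0.08, 0.06]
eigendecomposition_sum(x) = [[0.16, -0.06, 0.03], [0.04, -0.01, 0.01], [0.11, -0.04, 0.02]] + [[-0.01, 0.00, 0.01], [-0.0, 0.00, 0.0], [0.05, -0.01, -0.07]] + [[-0.01, 0.02, 0.00], [-0.01, 0.06, 0.00], [-0.0, 0.01, 0.0]]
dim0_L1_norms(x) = [0.33, 0.13, 0.1]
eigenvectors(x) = [[-0.81, -0.18, -0.34], [-0.18, -0.05, -0.93], [-0.56, 0.98, -0.16]]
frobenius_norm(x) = 0.24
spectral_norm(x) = 0.23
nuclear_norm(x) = 0.34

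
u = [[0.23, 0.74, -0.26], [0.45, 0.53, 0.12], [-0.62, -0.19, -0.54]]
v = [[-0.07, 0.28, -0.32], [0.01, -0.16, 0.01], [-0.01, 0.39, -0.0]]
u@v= [[-0.01, -0.16, -0.07], [-0.03, 0.09, -0.14], [0.05, -0.35, 0.20]]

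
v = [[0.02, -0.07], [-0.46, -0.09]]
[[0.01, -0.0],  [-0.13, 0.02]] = v @[[0.28, -0.04],[-0.04, 0.01]]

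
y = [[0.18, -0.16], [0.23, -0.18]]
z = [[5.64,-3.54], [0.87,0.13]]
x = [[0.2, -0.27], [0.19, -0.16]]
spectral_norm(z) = 6.69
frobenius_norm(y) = 0.38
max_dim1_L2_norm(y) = 0.29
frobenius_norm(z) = 6.72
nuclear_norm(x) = 0.46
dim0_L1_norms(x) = [0.39, 0.43]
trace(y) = 0.00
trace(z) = 5.77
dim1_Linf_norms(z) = [5.64, 0.87]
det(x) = 0.02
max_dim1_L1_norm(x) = 0.47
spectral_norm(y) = 0.38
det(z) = 3.81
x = z @ y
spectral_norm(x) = 0.42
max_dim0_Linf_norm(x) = 0.27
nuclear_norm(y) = 0.39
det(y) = 0.00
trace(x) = 0.04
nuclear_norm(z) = 7.26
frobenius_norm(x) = 0.42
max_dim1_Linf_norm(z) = 5.64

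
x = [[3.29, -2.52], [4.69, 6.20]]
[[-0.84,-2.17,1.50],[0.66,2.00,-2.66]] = x @ [[-0.11,  -0.26,  0.08], [0.19,  0.52,  -0.49]]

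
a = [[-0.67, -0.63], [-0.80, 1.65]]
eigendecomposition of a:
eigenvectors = [[-0.95, 0.24], [-0.30, -0.97]]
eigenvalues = [-0.87, 1.85]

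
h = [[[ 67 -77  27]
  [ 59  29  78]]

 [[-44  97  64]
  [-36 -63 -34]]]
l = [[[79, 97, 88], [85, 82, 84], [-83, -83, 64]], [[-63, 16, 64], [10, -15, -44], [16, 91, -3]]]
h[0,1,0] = 59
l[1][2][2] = -3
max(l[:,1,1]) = 82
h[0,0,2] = 27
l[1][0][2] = 64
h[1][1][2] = -34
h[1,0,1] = 97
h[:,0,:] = [[67, -77, 27], [-44, 97, 64]]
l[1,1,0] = 10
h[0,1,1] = 29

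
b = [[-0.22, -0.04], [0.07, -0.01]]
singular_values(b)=[0.23, 0.02]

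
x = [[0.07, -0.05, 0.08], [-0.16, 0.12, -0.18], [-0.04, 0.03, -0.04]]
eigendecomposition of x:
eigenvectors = [[-0.37, 0.66, -0.03], [0.9, 0.74, 0.84], [0.23, -0.10, 0.54]]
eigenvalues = [0.14, 0.0, 0.01]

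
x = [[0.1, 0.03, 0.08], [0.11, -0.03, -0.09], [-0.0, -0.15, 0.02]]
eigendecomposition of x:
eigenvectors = [[(0.29+0j), (0.08-0.59j), 0.08+0.59j], [-0.72+0.00j, -0.43-0.26j, (-0.43+0.26j)], [-0.63+0.00j, 0.63+0.00j, 0.63-0.00j]]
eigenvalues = [(-0.15+0j), (0.12+0.06j), (0.12-0.06j)]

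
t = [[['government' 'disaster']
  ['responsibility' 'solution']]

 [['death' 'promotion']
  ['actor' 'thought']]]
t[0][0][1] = 'disaster'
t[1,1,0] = 'actor'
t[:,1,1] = ['solution', 'thought']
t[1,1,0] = 'actor'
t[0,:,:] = [['government', 'disaster'], ['responsibility', 'solution']]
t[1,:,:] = [['death', 'promotion'], ['actor', 'thought']]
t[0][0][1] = 'disaster'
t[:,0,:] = [['government', 'disaster'], ['death', 'promotion']]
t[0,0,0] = 'government'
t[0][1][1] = 'solution'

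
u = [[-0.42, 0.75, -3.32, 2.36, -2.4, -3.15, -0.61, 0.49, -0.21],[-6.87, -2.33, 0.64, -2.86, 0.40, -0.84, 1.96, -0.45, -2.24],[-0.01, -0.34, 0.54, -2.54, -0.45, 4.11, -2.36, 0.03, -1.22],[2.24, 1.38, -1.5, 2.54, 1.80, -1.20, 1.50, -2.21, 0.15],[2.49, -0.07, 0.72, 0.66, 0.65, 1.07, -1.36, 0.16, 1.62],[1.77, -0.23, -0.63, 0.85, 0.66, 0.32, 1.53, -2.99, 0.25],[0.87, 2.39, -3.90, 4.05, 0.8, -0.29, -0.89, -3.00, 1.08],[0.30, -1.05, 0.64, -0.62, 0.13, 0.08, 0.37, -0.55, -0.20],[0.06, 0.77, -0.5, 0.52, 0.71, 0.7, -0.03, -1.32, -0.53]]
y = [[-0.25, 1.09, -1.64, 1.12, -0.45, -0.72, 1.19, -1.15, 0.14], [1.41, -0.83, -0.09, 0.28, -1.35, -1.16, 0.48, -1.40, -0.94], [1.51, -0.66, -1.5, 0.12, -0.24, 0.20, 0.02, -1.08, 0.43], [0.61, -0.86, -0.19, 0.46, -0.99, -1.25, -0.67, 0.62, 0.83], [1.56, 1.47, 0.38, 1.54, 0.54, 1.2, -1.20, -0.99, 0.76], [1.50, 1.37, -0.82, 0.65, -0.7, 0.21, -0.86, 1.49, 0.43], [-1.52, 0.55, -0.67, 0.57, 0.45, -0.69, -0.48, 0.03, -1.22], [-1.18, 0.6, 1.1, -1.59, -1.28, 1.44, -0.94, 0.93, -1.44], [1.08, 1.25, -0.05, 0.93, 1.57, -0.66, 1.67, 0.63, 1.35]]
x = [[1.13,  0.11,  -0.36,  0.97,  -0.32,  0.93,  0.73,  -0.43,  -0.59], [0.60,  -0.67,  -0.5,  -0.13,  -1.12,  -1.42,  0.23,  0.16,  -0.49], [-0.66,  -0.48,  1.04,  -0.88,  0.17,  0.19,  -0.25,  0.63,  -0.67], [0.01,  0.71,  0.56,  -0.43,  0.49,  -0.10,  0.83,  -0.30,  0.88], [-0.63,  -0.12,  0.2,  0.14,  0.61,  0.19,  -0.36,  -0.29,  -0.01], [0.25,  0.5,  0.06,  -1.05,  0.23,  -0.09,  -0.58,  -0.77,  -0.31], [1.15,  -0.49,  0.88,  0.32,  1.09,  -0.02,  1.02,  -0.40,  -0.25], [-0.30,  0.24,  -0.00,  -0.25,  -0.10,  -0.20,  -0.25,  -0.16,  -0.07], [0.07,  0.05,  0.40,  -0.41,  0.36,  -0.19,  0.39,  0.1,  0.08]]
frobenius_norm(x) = 4.99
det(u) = -90.60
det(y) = 267.58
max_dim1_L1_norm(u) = 18.59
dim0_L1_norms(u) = [15.03, 9.31, 12.39, 17.0, 8.0, 11.76, 10.61, 11.2, 7.5]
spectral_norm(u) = 11.22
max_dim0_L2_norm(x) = 1.99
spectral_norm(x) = 2.77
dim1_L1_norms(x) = [5.57, 5.32, 4.97, 4.31, 2.55, 3.84, 5.62, 1.57, 2.05]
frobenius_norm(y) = 8.98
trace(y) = 0.43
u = x @ y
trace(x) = 2.53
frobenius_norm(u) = 15.78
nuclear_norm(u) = 34.38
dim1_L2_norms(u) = [5.8, 8.43, 5.57, 5.24, 3.64, 4.02, 7.05, 1.58, 2.03]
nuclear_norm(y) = 23.40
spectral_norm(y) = 5.28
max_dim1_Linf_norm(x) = 1.42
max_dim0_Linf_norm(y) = 1.67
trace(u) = -0.67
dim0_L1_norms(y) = [10.62, 8.68, 6.44, 7.26, 7.57, 7.53, 7.51, 8.32, 7.54]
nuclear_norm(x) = 12.29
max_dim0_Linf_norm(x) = 1.42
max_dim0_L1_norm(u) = 17.0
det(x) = -0.29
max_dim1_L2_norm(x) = 2.21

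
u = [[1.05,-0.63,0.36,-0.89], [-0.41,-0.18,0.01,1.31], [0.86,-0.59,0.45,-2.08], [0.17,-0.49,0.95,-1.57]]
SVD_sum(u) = [[0.49, -0.33, 0.37, -1.20],[-0.43, 0.29, -0.33, 1.07],[0.83, -0.56, 0.63, -2.04],[0.63, -0.43, 0.48, -1.55]] + [[0.57,-0.26,-0.16,0.25], [0.17,-0.08,-0.05,0.08], [0.05,-0.02,-0.01,0.02], [-0.39,0.18,0.11,-0.17]] + [[-0.03, -0.09, 0.11, 0.05], [-0.12, -0.34, 0.43, 0.18], [0.03, 0.08, -0.10, -0.04], [-0.09, -0.27, 0.34, 0.14]] + [[0.03, 0.05, 0.04, 0.01], [-0.03, -0.05, -0.05, -0.01], [-0.05, -0.08, -0.07, -0.02], [0.02, 0.03, 0.03, 0.01]]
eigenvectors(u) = [[-0.85+0.00j, (-0.12+0.24j), -0.12-0.24j, -0.31+0.00j], [(0.03+0j), (0.39+0.38j), 0.39-0.38j, -0.84+0.00j], [(-0.47+0j), -0.60+0.00j, (-0.6-0j), -0.43+0.00j], [-0.23+0.00j, -0.43+0.30j, (-0.43-0.3j), -0.04+0.00j]]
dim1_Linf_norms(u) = [1.05, 1.31, 2.08, 1.57]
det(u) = -0.38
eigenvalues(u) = [(1.03+0j), (-0.51+1.06j), (-0.51-1.06j), (-0.27+0j)]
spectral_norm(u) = 3.50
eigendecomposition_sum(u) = [[(1.21+0j), (-0.37-0j), (-0.1+0j), (-0.52-0j)], [(-0.05+0j), 0.01+0.00j, -0j, (0.02+0j)], [(0.66+0j), (-0.2-0j), (-0.06+0j), (-0.28-0j)], [0.33+0.00j, -0.10-0.00j, -0.03+0.00j, -0.14-0.00j]] + [[-0.10-0.09j, -0.10+0.03j, 0.28-0.02j, (-0.21+0.37j)], [(-0.22+0.13j), (-0.01+0.2j), 0.13-0.55j, (0.57+0.64j)], [(0.08-0.28j), -0.15-0.17j, (0.32+0.53j), -0.94-0.07j], [-0.08-0.24j, -0.19-0.05j, (0.49+0.23j), -0.72+0.42j]] + [[(-0.1+0.09j),  -0.10-0.03j,  (0.28+0.02j),  (-0.21-0.37j)], [-0.22-0.13j,  -0.01-0.20j,  0.13+0.55j,  (0.57-0.64j)], [0.08+0.28j,  -0.15+0.17j,  0.32-0.53j,  -0.94+0.07j], [-0.08+0.24j,  -0.19+0.05j,  0.49-0.23j,  -0.72-0.42j]] + [[0.03-0.00j, -0.07-0.00j, -0.09+0.00j, (0.06-0j)], [(0.09-0j), -0.18-0.00j, -0.25+0.00j, (0.16-0j)], [(0.04-0j), -0.09-0.00j, -0.13+0.00j, 0.08-0.00j], [0.00-0.00j, (-0.01-0j), (-0.01+0j), 0.01-0.00j]]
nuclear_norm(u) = 5.30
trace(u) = -0.25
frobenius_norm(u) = 3.69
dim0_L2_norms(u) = [1.43, 1.01, 1.11, 3.05]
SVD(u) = [[-0.40, -0.80, -0.19, 0.41], [0.35, -0.24, -0.76, -0.49], [-0.68, -0.07, 0.17, -0.71], [-0.51, 0.55, -0.6, 0.29]] @ diag([3.495069848323705, 0.8617118395062202, 0.7788131083056695, 0.16183202193810606]) @ [[-0.35, 0.24, -0.27, 0.87], [-0.82, 0.37, 0.23, -0.37], [0.20, 0.58, -0.73, -0.3], [0.40, 0.68, 0.59, 0.16]]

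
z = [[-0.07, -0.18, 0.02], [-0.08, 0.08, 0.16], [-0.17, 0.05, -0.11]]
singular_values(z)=[0.21, 0.21, 0.18]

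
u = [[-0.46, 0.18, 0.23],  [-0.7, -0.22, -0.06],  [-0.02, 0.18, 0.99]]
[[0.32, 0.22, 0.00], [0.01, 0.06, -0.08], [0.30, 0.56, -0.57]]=u@[[-0.29, -0.17, -0.06], [0.86, 0.12, 0.77], [0.14, 0.54, -0.72]]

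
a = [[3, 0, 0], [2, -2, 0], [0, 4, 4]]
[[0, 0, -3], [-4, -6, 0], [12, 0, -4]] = a@[[0, 0, -1], [2, 3, -1], [1, -3, 0]]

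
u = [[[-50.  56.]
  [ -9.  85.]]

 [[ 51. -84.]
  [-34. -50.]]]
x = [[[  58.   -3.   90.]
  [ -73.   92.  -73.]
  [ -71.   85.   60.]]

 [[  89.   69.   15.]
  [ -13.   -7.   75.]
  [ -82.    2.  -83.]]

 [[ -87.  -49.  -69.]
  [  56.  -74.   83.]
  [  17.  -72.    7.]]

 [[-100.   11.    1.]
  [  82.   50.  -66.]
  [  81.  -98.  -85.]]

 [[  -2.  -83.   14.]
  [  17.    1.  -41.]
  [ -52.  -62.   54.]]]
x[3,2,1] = -98.0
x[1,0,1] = 69.0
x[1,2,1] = 2.0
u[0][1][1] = 85.0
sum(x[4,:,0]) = -37.0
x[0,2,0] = -71.0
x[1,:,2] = [15.0, 75.0, -83.0]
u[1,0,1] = -84.0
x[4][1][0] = 17.0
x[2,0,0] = -87.0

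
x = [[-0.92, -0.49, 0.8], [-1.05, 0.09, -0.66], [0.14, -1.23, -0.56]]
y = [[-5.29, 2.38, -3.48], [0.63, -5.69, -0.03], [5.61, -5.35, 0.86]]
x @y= [[9.05, -3.68, 3.9], [1.91, 0.52, 3.08], [-4.66, 10.33, -0.93]]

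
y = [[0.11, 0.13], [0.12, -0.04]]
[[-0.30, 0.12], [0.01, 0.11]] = y @ [[-0.56, 0.94], [-1.83, 0.13]]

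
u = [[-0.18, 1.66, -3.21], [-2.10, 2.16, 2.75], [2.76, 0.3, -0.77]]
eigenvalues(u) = [(-0.63+3.51j), (-0.63-3.51j), (2.47+0j)]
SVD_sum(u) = [[1.26, -0.36, -1.80], [-2.13, 0.6, 3.04], [1.21, -0.34, -1.73]] + [[-1.49, 1.96, -1.43], [-0.63, 0.83, -0.61], [0.45, -0.59, 0.43]] + [[0.05,0.06,0.03], [0.66,0.73,0.32], [1.10,1.23,0.53]]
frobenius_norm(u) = 6.17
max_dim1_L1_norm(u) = 7.01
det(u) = 31.52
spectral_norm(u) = 4.86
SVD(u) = [[0.46,0.89,0.04], [-0.77,0.38,0.51], [0.44,-0.27,0.86]] @ diag([4.863824979687152, 3.208329853643679, 2.0200312168850276]) @ [[0.57, -0.16, -0.81], [-0.52, 0.69, -0.50], [0.64, 0.71, 0.31]]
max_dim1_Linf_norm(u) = 3.21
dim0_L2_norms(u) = [3.47, 2.74, 4.3]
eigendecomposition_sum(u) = [[-0.10+1.78j, (0.58-0.26j), -1.80-0.62j], [-1.09-0.26j, (0.1+0.39j), (0.58-1.05j)], [1.37+0.23j, -0.15-0.47j, -0.63+1.34j]] + [[(-0.1-1.78j), 0.58+0.26j, -1.80+0.62j], [(-1.09+0.26j), (0.1-0.39j), (0.58+1.05j)], [1.37-0.23j, -0.15+0.47j, -0.63-1.34j]] + [[0.02-0.00j, 0.50-0.00j, (0.4-0j)], [0.09-0.00j, (1.97-0j), 1.58-0.00j], [0.03-0.00j, (0.61-0j), (0.49-0j)]]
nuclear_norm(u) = 10.09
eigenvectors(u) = [[(0.71+0j),  (0.71-0j),  0.24+0.00j], [(-0.08+0.44j),  -0.08-0.44j,  0.93+0.00j], [(0.06-0.55j),  (0.06+0.55j),  0.29+0.00j]]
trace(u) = 1.21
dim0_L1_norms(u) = [5.04, 4.12, 6.73]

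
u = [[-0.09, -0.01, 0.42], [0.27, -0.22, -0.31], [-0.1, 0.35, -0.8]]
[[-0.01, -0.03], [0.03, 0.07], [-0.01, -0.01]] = u @ [[0.07, 0.18],[-0.02, -0.05],[-0.01, -0.03]]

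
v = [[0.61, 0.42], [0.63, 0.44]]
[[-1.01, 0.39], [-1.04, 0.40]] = v @ [[-1.59, 0.62], [-0.09, 0.03]]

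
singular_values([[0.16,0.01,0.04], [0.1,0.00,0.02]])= [0.19, 0.01]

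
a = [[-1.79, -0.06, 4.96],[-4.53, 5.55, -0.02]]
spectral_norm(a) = 7.32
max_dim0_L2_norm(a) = 5.55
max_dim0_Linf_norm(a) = 5.55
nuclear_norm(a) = 12.37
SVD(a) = [[0.29, 0.96],[0.96, -0.29]] @ diag([7.3217466297538305, 5.052239730029489]) @ [[-0.66, 0.72, 0.19], [-0.08, -0.32, 0.94]]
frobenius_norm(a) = 8.90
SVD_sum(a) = [[-1.38,1.51,0.4], [-4.65,5.08,1.34]] + [[-0.41, -1.57, 4.56], [0.12, 0.47, -1.36]]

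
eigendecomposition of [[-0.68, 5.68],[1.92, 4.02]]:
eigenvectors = [[-0.96, -0.66], [0.29, -0.75]]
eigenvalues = [-2.38, 5.72]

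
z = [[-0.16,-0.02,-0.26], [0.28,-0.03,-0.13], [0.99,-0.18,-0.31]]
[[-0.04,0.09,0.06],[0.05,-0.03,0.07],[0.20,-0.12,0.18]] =z @ [[0.19,-0.21,0.11], [-0.13,-0.15,0.15], [0.03,-0.21,-0.31]]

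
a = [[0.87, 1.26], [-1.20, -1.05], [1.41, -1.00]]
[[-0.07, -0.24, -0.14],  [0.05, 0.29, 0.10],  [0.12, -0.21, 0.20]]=a@[[0.03, -0.19, 0.04], [-0.08, -0.06, -0.14]]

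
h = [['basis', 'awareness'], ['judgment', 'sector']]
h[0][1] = 'awareness'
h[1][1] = 'sector'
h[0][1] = 'awareness'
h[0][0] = 'basis'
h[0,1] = 'awareness'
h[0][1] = 'awareness'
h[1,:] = ['judgment', 'sector']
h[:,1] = ['awareness', 'sector']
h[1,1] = 'sector'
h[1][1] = 'sector'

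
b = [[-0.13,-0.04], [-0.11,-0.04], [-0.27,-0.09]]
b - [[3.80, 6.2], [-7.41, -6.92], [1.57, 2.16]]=[[-3.93, -6.24], [7.3, 6.88], [-1.84, -2.25]]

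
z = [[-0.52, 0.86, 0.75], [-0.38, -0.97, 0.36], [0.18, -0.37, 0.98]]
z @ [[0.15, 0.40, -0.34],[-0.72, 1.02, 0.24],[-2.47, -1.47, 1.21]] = [[-2.55, -0.43, 1.29], [-0.25, -1.67, 0.33], [-2.13, -1.75, 1.04]]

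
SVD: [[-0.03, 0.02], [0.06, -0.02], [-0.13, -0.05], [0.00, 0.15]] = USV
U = [[0.0, 0.27], [0.09, -0.45], [-0.66, 0.61], [0.75, 0.59]]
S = [0.17, 0.14]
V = [[0.54,0.84], [-0.84,0.54]]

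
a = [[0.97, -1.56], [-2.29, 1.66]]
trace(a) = 2.63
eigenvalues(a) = [-0.61, 3.24]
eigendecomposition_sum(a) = [[-0.36, -0.25], [-0.36, -0.25]] + [[1.33, -1.31], [-1.93, 1.91]]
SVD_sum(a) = [[1.31, -1.19],[-2.08, 1.89]] + [[-0.34, -0.37], [-0.21, -0.23]]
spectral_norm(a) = 3.32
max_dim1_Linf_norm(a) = 2.29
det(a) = -1.96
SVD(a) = [[-0.53, 0.85],  [0.85, 0.53]] @ diag([3.3203873279551277, 0.5909551525750549]) @ [[-0.74, 0.67], [-0.67, -0.74]]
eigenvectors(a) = [[-0.7, 0.57], [-0.71, -0.82]]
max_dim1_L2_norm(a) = 2.83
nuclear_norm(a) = 3.91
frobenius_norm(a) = 3.37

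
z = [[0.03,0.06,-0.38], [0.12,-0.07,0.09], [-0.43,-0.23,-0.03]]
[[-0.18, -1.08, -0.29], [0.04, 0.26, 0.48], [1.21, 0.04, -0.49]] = z @ [[-1.26, -0.09, 2.28], [-2.88, -0.35, -2.19], [-0.08, 2.78, 0.61]]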